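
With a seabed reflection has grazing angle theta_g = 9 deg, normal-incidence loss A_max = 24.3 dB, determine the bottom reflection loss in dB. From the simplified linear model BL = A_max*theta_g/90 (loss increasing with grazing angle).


BL = A_max * theta_g / 90 = 24.3 * 9 / 90 = 2.43

2.43 dB


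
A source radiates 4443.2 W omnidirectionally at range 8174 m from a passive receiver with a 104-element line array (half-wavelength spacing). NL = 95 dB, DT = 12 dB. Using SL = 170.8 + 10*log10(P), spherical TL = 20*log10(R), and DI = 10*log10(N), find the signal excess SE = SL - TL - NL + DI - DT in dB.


Step 1: SL = 170.8 + 10*log10(4443.2) = 207.28 dB
Step 2: TL = 20*log10(8174) = 78.25 dB
Step 3: DI = 10*log10(104) = 20.17 dB
Step 4: SE = SL - TL - NL + DI - DT = 207.28 - 78.25 - 95 + 20.17 - 12 = 42.2

42.2 dB


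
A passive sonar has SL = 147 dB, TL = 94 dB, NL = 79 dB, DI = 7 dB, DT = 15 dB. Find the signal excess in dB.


SE = SL - TL - NL + DI - DT = 147 - 94 - 79 + 7 - 15 = -34

-34 dB


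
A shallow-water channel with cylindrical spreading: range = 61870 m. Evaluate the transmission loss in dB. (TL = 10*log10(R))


TL = 10*log10(61870) = 47.91

47.91 dB


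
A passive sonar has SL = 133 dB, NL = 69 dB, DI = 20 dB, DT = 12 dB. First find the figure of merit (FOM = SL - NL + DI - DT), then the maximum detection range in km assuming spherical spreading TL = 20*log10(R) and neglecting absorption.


Step 1: FOM = SL - NL + DI - DT = 133 - 69 + 20 - 12 = 72 dB
Step 2: at max range FOM = TL = 20*log10(R), so R = 10^(72/20) = 3981.07 m = 3.98 km

3.98 km


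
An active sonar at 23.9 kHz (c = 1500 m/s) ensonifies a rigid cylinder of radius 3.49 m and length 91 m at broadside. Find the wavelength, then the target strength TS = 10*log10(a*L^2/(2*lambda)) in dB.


Step 1: lambda = c/f = 1500/23900 = 0.06276 m
Step 2: TS = 10*log10(a*L^2/(2*lambda)) = 10*log10(3.49*91^2/(2*0.06276)) = 53.62

53.62 dB


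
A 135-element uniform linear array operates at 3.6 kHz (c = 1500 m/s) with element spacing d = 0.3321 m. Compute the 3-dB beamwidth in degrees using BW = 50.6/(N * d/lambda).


Step 1: lambda = 1500/3600 = 0.41667 m
Step 2: d/lambda = 0.3321/0.41667 = 0.797
Step 3: BW = 50.6/(N * d/lambda) = 50.6/(135 * 0.797) = 0.47

0.47 deg


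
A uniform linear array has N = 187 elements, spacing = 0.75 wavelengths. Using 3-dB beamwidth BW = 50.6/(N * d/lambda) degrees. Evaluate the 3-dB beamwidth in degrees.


BW = 50.6 / (187 * 0.75) = 50.6 / 140.25 = 0.36

0.36 deg


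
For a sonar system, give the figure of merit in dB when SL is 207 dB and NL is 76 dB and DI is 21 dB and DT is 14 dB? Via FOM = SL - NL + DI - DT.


FOM = SL - NL + DI - DT = 207 - 76 + 21 - 14 = 138

138 dB


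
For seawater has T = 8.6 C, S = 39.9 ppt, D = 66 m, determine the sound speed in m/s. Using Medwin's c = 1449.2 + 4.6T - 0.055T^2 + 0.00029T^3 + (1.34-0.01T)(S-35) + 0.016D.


c = 1449.2 + 4.6*8.6 - 0.055*8.6^2 + 0.00029*8.6^3 + (1.34 - 0.01*8.6)*(39.9 - 35) + 0.016*66 = 1492.08

1492.08 m/s


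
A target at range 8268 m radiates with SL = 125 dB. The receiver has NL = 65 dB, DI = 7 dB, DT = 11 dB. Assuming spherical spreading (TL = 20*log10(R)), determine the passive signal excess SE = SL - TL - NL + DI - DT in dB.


-22.35 dB


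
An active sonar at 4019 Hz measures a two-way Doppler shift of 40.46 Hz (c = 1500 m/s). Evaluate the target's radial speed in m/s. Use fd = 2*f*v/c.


7.55 m/s


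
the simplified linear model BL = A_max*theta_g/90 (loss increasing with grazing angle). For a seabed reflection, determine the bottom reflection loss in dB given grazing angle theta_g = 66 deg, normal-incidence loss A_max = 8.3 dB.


BL = A_max * theta_g / 90 = 8.3 * 66 / 90 = 6.09

6.09 dB


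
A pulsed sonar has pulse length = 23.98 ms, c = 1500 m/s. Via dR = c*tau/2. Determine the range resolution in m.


dR = c*tau/2 = 1500 * 23.98e-3 / 2 = 17.985

17.985 m


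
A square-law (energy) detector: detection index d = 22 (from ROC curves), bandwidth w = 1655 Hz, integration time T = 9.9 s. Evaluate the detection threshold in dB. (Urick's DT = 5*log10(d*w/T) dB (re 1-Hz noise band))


DT = 5*log10(d*w/T) = 5*log10(22 * 1655 / 9.9) = 5*log10(3677.78) = 17.83

17.83 dB


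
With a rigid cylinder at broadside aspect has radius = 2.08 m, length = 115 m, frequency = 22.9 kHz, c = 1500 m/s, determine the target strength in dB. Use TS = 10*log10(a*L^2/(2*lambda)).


lambda = 1500/22900 = 0.0655 m
TS = 10*log10(2.08*115^2/(2*0.0655)) = 53.22

53.22 dB


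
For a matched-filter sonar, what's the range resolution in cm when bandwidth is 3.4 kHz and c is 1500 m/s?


dR = c/(2*BW) = 1500 / (2 * 3.4e3) = 0.2206 m = 22.06 cm

22.06 cm


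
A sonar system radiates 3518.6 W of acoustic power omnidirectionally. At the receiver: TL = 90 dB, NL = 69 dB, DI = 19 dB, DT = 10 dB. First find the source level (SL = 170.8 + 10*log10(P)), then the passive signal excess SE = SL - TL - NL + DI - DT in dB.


Step 1: SL = 170.8 + 10*log10(3518.6) = 206.26 dB
Step 2: SE = SL - TL - NL + DI - DT = 206.26 - 90 - 69 + 19 - 10 = 56.26

56.26 dB


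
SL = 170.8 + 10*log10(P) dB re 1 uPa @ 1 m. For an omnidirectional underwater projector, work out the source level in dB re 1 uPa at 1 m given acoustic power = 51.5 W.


SL = 170.8 + 10*log10(51.5) = 170.8 + 17.12 = 187.92

187.92 dB


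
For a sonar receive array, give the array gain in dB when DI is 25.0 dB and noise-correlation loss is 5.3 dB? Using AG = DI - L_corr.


19.7 dB


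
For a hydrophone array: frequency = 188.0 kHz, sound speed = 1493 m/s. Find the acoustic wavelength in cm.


lambda = c/f = 1493 / 188000 = 0.0079 m = 0.79 cm

0.79 cm


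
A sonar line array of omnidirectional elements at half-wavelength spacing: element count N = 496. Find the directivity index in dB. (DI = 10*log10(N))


DI = 10*log10(496) = 26.95

26.95 dB


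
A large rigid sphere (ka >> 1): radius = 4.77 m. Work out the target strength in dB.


TS = 10*log10(4.77^2 / 4) = 10*log10(5.688225) = 7.55

7.55 dB


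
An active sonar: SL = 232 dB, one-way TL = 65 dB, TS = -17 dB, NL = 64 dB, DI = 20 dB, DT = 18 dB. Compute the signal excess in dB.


23 dB


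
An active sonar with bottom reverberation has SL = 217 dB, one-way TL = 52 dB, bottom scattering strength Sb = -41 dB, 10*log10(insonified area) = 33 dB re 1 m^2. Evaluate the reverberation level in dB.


RL = SL - 2*TL + Sb + 10*log10(A) = 217 - 2*52 + (-41) + 33 = 105

105 dB


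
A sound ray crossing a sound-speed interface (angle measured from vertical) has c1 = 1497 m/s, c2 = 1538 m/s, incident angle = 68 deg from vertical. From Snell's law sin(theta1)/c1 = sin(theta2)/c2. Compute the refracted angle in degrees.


sin(theta2) = (c2/c1)*sin(theta1) = (1538/1497)*sin(68 deg) = 0.95258
theta2 = arcsin(0.95258) = 72.28

72.28 deg


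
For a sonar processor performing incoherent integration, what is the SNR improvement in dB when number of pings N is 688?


Gain = 5*log10(688) = 14.19

14.19 dB


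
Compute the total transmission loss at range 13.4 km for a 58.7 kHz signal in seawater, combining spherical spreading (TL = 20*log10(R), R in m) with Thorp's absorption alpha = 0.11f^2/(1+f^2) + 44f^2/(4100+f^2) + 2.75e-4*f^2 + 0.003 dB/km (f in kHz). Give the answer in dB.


Step 1 (Thorp): alpha = 0.11*3445.69/(1+3445.69) + 44*3445.69/(4100+3445.69) + 2.75e-4*3445.69 + 0.003 = 21.1528 dB/km
Step 2: TL_spread = 20*log10(13400) = 82.54 dB
Step 3: TL_abs = alpha*R = 21.1528 * 13.4 = 283.45 dB
Step 4: TL_total = 82.54 + 283.45 = 365.99

365.99 dB


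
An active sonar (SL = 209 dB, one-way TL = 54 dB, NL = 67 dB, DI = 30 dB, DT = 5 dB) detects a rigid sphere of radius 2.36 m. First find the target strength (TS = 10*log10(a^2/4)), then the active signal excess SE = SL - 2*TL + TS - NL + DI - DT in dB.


Step 1: TS = 10*log10(2.36^2/4) = 1.44 dB
Step 2: SE = SL - 2*TL + TS - NL + DI - DT = 209 - 2*54 + (1.44) - 67 + 30 - 5 = 60.44

60.44 dB


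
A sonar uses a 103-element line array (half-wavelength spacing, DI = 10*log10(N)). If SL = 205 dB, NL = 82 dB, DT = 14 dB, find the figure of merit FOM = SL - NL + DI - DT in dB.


129.13 dB


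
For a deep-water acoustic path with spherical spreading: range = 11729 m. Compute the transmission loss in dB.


TL = 20*log10(11729) = 81.39

81.39 dB


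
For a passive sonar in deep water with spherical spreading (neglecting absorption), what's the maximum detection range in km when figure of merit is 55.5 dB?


At max range FOM = TL, so 20*log10(R) = 55.5
R = 10^(55.5/20) = 595.66 m = 0.6 km

0.6 km


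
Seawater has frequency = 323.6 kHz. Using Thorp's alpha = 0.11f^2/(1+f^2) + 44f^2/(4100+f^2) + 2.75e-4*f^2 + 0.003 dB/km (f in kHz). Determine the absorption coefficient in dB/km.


f^2 = 104716.96
alpha = 0.11*104716.96/(1+104716.96) + 44*104716.96/(4100+104716.96) + 2.75e-4*104716.96 + 0.003 = 71.252

71.252 dB/km


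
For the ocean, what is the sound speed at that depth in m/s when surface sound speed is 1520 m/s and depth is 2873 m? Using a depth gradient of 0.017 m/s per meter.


1568.841 m/s


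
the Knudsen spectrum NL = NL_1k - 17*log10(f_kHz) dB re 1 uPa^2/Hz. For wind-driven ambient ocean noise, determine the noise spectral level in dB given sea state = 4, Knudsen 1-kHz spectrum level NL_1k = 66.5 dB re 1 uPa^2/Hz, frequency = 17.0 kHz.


NL = NL_1k - 17*log10(f_kHz) = 66.5 - 17*log10(17.0) = 66.5 - (20.92) = 45.58

45.58 dB


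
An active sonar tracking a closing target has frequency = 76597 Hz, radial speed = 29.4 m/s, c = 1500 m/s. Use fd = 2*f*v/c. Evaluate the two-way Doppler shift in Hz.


fd = 2*f*v/c = 2 * 76597 * 29.4 / 1500 = 3002.6

3002.6 Hz


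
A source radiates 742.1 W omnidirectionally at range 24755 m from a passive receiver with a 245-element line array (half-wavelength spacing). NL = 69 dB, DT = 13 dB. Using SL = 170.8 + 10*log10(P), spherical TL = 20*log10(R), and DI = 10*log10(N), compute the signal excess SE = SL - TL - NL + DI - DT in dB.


Step 1: SL = 170.8 + 10*log10(742.1) = 199.5 dB
Step 2: TL = 20*log10(24755) = 87.87 dB
Step 3: DI = 10*log10(245) = 23.89 dB
Step 4: SE = SL - TL - NL + DI - DT = 199.5 - 87.87 - 69 + 23.89 - 13 = 53.52

53.52 dB


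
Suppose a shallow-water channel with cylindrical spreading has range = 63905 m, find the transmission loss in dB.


48.06 dB


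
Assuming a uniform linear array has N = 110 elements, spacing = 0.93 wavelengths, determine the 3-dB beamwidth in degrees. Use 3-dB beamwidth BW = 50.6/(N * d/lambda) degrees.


BW = 50.6 / (110 * 0.93) = 50.6 / 102.3 = 0.49

0.49 deg


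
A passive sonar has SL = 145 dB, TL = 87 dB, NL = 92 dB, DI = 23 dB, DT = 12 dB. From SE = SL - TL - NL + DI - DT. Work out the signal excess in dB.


SE = SL - TL - NL + DI - DT = 145 - 87 - 92 + 23 - 12 = -23

-23 dB


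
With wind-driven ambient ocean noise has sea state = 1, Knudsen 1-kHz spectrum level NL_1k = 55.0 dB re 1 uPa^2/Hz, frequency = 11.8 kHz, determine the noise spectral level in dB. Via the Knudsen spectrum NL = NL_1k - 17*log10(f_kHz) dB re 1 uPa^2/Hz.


NL = NL_1k - 17*log10(f_kHz) = 55.0 - 17*log10(11.8) = 55.0 - (18.22) = 36.78

36.78 dB


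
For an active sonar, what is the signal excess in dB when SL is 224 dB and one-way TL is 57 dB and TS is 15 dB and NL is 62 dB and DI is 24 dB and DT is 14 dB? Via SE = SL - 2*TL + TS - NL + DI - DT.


73 dB


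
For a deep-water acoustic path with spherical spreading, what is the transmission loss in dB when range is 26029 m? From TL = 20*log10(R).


88.31 dB


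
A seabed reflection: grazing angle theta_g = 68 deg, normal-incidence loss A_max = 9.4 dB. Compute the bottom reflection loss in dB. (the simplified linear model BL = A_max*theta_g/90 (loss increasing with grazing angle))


7.1 dB


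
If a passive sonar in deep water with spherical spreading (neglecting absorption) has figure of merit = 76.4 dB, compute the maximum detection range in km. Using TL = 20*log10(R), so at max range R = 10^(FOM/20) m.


At max range FOM = TL, so 20*log10(R) = 76.4
R = 10^(76.4/20) = 6606.93 m = 6.61 km

6.61 km


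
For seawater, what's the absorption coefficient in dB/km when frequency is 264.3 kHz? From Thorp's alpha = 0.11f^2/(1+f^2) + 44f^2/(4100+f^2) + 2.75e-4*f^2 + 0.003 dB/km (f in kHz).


f^2 = 69854.49
alpha = 0.11*69854.49/(1+69854.49) + 44*69854.49/(4100+69854.49) + 2.75e-4*69854.49 + 0.003 = 60.884

60.884 dB/km


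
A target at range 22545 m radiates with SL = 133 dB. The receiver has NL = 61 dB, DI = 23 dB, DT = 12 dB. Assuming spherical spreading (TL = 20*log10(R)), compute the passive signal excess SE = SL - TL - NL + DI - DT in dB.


Step 1: TL = 20*log10(22545) = 87.06 dB
Step 2: SE = 133 - 87.06 - 61 + 23 - 12 = -4.06

-4.06 dB


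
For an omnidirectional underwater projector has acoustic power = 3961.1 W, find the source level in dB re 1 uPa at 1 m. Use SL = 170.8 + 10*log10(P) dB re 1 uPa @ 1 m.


SL = 170.8 + 10*log10(3961.1) = 170.8 + 35.98 = 206.78

206.78 dB


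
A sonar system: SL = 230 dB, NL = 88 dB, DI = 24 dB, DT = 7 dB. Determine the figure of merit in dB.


FOM = SL - NL + DI - DT = 230 - 88 + 24 - 7 = 159

159 dB


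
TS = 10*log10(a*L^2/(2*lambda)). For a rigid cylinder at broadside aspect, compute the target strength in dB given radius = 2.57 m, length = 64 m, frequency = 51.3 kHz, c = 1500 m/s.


lambda = 1500/51300 = 0.02924 m
TS = 10*log10(2.57*64^2/(2*0.02924)) = 52.55

52.55 dB


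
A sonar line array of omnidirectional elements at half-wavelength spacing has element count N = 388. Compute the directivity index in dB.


DI = 10*log10(388) = 25.89

25.89 dB


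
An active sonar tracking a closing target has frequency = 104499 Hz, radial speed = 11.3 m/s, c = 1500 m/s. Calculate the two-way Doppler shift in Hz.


fd = 2*f*v/c = 2 * 104499 * 11.3 / 1500 = 1574.45

1574.45 Hz


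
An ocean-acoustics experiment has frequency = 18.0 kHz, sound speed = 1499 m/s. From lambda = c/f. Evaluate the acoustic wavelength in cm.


lambda = c/f = 1499 / 18000 = 0.0833 m = 8.33 cm

8.33 cm


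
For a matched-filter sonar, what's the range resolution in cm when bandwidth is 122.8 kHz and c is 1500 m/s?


dR = c/(2*BW) = 1500 / (2 * 122.8e3) = 0.0061 m = 0.61 cm

0.61 cm


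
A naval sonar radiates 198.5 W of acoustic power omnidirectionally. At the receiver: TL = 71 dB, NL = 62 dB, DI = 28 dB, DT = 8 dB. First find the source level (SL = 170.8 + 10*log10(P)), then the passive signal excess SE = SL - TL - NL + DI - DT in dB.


Step 1: SL = 170.8 + 10*log10(198.5) = 193.78 dB
Step 2: SE = SL - TL - NL + DI - DT = 193.78 - 71 - 62 + 28 - 8 = 80.78

80.78 dB


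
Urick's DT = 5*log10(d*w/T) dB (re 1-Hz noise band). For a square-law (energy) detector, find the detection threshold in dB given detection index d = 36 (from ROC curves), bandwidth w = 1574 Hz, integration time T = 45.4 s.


15.48 dB


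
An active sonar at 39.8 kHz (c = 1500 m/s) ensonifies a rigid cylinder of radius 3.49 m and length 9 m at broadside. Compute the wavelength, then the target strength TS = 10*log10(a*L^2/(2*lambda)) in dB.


Step 1: lambda = c/f = 1500/39800 = 0.03769 m
Step 2: TS = 10*log10(a*L^2/(2*lambda)) = 10*log10(3.49*9^2/(2*0.03769)) = 35.74

35.74 dB


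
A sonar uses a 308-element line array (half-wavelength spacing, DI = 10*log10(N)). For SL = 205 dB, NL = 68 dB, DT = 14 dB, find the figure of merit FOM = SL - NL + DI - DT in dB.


Step 1: DI = 10*log10(308) = 24.89 dB
Step 2: FOM = SL - NL + DI - DT = 205 - 68 + 24.89 - 14 = 147.89

147.89 dB


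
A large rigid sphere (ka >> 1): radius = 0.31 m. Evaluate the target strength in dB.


TS = 10*log10(0.31^2 / 4) = 10*log10(0.024025) = -16.19

-16.19 dB


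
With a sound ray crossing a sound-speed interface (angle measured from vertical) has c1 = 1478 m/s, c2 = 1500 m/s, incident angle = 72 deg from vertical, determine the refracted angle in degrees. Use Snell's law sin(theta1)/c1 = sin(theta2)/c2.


sin(theta2) = (c2/c1)*sin(theta1) = (1500/1478)*sin(72 deg) = 0.96521
theta2 = arcsin(0.96521) = 74.84

74.84 deg


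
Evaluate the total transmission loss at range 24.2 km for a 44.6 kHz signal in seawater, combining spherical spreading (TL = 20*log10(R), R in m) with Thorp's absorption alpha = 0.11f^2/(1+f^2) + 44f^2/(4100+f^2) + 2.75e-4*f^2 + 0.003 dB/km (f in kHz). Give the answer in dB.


Step 1 (Thorp): alpha = 0.11*1989.16/(1+1989.16) + 44*1989.16/(4100+1989.16) + 2.75e-4*1989.16 + 0.003 = 15.0335 dB/km
Step 2: TL_spread = 20*log10(24200) = 87.68 dB
Step 3: TL_abs = alpha*R = 15.0335 * 24.2 = 363.81 dB
Step 4: TL_total = 87.68 + 363.81 = 451.49

451.49 dB


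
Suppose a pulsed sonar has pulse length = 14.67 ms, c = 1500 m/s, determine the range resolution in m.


11.0025 m


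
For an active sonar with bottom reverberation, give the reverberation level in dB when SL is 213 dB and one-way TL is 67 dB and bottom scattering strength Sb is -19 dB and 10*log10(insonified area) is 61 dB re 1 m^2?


RL = SL - 2*TL + Sb + 10*log10(A) = 213 - 2*67 + (-19) + 61 = 121

121 dB


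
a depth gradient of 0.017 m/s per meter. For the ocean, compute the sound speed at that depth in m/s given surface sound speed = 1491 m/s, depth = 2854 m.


1539.518 m/s


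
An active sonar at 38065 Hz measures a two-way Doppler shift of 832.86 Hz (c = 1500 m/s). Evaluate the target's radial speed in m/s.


From fd = 2*f*v/c, v = c*fd/(2*f) = 1500 * 832.86 / (2*38065) = 16.41

16.41 m/s


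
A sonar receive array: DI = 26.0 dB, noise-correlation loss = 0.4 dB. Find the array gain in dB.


25.6 dB


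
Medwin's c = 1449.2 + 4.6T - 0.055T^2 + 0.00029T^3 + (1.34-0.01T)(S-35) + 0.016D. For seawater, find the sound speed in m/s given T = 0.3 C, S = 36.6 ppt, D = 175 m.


1455.51 m/s


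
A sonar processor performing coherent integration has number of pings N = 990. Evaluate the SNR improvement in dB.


29.96 dB


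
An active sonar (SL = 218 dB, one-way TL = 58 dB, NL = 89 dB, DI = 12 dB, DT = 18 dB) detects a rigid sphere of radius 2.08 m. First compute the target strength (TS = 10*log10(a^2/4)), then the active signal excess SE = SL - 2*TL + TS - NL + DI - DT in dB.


Step 1: TS = 10*log10(2.08^2/4) = 0.34 dB
Step 2: SE = SL - 2*TL + TS - NL + DI - DT = 218 - 2*58 + (0.34) - 89 + 12 - 18 = 7.34

7.34 dB


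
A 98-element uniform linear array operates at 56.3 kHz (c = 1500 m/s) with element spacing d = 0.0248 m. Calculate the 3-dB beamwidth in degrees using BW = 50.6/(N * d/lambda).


0.55 deg


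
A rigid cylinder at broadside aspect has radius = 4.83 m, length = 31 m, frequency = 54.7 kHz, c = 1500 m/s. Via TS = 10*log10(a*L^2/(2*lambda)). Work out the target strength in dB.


49.28 dB


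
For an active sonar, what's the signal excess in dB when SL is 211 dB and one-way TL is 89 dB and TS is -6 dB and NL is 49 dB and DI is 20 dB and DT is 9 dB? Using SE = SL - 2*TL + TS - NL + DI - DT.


-11 dB


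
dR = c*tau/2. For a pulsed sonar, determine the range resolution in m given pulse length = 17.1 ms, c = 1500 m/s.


12.825 m


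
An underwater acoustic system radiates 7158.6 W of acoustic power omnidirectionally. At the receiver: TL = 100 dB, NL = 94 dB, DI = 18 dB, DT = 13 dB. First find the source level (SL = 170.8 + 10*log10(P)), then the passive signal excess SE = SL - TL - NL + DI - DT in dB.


Step 1: SL = 170.8 + 10*log10(7158.6) = 209.35 dB
Step 2: SE = SL - TL - NL + DI - DT = 209.35 - 100 - 94 + 18 - 13 = 20.35

20.35 dB


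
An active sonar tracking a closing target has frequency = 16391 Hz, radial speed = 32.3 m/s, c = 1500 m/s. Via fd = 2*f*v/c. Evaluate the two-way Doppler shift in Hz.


fd = 2*f*v/c = 2 * 16391 * 32.3 / 1500 = 705.91

705.91 Hz


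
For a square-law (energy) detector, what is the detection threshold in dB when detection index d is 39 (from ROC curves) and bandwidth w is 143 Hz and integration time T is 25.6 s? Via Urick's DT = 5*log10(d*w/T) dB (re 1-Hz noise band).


11.69 dB


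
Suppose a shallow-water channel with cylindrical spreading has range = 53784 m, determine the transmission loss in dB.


TL = 10*log10(53784) = 47.31

47.31 dB


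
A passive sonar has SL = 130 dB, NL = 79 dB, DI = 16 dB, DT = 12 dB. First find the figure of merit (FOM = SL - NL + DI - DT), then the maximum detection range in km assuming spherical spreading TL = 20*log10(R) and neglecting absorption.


Step 1: FOM = SL - NL + DI - DT = 130 - 79 + 16 - 12 = 55 dB
Step 2: at max range FOM = TL = 20*log10(R), so R = 10^(55/20) = 562.34 m = 0.56 km

0.56 km


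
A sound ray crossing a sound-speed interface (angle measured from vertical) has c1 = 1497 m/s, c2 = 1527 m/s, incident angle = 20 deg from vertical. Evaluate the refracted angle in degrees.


sin(theta2) = (c2/c1)*sin(theta1) = (1527/1497)*sin(20 deg) = 0.34887
theta2 = arcsin(0.34887) = 20.42

20.42 deg


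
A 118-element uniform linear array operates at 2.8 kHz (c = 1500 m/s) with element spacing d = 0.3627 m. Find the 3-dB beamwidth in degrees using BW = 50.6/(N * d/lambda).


Step 1: lambda = 1500/2800 = 0.53571 m
Step 2: d/lambda = 0.3627/0.53571 = 0.677
Step 3: BW = 50.6/(N * d/lambda) = 50.6/(118 * 0.677) = 0.63

0.63 deg


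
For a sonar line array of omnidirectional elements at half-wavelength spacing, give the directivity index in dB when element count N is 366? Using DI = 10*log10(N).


DI = 10*log10(366) = 25.63

25.63 dB


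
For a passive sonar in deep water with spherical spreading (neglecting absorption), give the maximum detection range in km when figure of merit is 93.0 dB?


At max range FOM = TL, so 20*log10(R) = 93.0
R = 10^(93.0/20) = 44668.36 m = 44.67 km

44.67 km


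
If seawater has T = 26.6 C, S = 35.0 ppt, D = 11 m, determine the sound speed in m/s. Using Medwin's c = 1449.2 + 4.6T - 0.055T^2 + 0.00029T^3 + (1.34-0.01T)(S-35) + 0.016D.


c = 1449.2 + 4.6*26.6 - 0.055*26.6^2 + 0.00029*26.6^3 + (1.34 - 0.01*26.6)*(35.0 - 35) + 0.016*11 = 1538.28

1538.28 m/s


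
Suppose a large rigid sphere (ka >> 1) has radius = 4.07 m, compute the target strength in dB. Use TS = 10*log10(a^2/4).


TS = 10*log10(4.07^2 / 4) = 10*log10(4.141225) = 6.17

6.17 dB


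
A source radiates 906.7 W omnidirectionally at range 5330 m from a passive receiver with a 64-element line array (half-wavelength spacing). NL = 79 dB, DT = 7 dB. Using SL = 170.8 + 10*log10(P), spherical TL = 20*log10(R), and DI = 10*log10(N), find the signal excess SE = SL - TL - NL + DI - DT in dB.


Step 1: SL = 170.8 + 10*log10(906.7) = 200.37 dB
Step 2: TL = 20*log10(5330) = 74.53 dB
Step 3: DI = 10*log10(64) = 18.06 dB
Step 4: SE = SL - TL - NL + DI - DT = 200.37 - 74.53 - 79 + 18.06 - 7 = 57.9

57.9 dB


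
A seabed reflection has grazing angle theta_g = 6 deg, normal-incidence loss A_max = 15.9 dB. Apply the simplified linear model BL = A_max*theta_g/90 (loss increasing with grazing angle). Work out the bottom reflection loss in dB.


1.06 dB


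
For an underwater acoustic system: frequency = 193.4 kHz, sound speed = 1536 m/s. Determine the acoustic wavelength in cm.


0.79 cm


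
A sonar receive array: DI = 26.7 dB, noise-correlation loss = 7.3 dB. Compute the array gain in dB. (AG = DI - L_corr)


AG = DI - L_corr = 26.7 - 7.3 = 19.4

19.4 dB


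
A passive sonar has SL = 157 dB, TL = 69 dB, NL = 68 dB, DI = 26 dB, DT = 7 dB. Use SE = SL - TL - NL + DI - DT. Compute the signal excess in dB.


39 dB


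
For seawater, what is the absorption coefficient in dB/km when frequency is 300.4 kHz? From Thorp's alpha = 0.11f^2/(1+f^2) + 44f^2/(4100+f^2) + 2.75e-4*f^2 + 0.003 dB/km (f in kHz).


f^2 = 90240.16
alpha = 0.11*90240.16/(1+90240.16) + 44*90240.16/(4100+90240.16) + 2.75e-4*90240.16 + 0.003 = 67.017

67.017 dB/km


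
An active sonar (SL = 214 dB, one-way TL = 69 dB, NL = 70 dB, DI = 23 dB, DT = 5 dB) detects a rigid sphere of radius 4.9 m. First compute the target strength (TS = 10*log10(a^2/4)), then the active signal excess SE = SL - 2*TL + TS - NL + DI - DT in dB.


Step 1: TS = 10*log10(4.9^2/4) = 7.78 dB
Step 2: SE = SL - 2*TL + TS - NL + DI - DT = 214 - 2*69 + (7.78) - 70 + 23 - 5 = 31.78

31.78 dB


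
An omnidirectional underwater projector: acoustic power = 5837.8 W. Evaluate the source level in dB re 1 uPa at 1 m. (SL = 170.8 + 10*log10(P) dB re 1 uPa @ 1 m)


208.46 dB


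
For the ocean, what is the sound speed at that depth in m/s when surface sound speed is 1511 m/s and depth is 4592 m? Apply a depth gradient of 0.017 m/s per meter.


c = 1511 + 0.017 * 4592 = 1589.064

1589.064 m/s


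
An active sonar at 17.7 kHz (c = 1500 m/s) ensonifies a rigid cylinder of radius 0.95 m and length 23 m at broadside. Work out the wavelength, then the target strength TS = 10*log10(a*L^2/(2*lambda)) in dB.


Step 1: lambda = c/f = 1500/17700 = 0.08475 m
Step 2: TS = 10*log10(a*L^2/(2*lambda)) = 10*log10(0.95*23^2/(2*0.08475)) = 34.72

34.72 dB


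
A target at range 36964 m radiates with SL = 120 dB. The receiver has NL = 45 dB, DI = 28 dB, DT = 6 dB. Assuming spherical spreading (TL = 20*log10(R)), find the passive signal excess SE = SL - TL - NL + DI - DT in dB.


5.64 dB


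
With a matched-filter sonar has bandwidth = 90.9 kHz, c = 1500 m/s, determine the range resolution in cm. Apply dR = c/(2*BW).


dR = c/(2*BW) = 1500 / (2 * 90.9e3) = 0.0083 m = 0.83 cm

0.83 cm


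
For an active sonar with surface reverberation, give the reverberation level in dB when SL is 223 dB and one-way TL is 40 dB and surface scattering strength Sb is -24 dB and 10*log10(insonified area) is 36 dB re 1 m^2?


RL = SL - 2*TL + Sb + 10*log10(A) = 223 - 2*40 + (-24) + 36 = 155

155 dB


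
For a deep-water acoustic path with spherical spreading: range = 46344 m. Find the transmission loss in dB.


TL = 20*log10(46344) = 93.32

93.32 dB


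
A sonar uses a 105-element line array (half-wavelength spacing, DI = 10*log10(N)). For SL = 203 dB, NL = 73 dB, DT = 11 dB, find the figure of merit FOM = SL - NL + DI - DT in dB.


Step 1: DI = 10*log10(105) = 20.21 dB
Step 2: FOM = SL - NL + DI - DT = 203 - 73 + 20.21 - 11 = 139.21

139.21 dB


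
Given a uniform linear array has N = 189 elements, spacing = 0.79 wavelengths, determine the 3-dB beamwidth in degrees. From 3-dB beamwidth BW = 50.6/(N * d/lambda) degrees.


0.34 deg


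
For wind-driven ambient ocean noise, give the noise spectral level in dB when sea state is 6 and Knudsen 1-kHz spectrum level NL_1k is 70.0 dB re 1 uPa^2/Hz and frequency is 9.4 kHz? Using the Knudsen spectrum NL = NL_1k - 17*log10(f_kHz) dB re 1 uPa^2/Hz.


53.46 dB


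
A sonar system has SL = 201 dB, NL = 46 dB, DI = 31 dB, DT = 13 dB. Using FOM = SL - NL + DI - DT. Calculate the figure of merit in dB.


FOM = SL - NL + DI - DT = 201 - 46 + 31 - 13 = 173

173 dB


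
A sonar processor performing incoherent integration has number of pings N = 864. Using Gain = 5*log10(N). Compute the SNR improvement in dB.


Gain = 5*log10(864) = 14.68

14.68 dB


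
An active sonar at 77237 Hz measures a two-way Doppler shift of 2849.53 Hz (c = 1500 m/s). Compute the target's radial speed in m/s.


From fd = 2*f*v/c, v = c*fd/(2*f) = 1500 * 2849.53 / (2*77237) = 27.67

27.67 m/s


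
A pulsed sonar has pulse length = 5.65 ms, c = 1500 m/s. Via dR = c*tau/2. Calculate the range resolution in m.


dR = c*tau/2 = 1500 * 5.65e-3 / 2 = 4.2375

4.2375 m


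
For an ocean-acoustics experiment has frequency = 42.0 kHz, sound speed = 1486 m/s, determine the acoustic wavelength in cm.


3.54 cm


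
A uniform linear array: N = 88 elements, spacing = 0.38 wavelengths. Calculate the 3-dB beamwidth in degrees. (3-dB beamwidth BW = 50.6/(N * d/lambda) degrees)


BW = 50.6 / (88 * 0.38) = 50.6 / 33.44 = 1.51

1.51 deg


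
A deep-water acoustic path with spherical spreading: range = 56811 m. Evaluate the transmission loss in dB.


TL = 20*log10(56811) = 95.09

95.09 dB


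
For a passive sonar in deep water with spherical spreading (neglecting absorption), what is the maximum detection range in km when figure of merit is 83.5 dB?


14.96 km


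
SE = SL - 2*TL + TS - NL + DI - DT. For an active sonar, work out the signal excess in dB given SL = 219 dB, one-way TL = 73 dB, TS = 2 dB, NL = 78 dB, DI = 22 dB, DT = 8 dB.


SE = SL - 2*TL + TS - NL + DI - DT = 219 - 2*73 + (2) - 78 + 22 - 8 = 11

11 dB


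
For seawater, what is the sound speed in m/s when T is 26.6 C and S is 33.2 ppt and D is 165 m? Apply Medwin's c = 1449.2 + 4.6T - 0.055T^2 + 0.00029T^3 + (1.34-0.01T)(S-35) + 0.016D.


c = 1449.2 + 4.6*26.6 - 0.055*26.6^2 + 0.00029*26.6^3 + (1.34 - 0.01*26.6)*(33.2 - 35) + 0.016*165 = 1538.81

1538.81 m/s


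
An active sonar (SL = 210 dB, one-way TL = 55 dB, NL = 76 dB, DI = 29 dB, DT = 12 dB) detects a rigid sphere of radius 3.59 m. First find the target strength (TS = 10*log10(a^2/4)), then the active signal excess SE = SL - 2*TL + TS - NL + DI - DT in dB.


Step 1: TS = 10*log10(3.59^2/4) = 5.08 dB
Step 2: SE = SL - 2*TL + TS - NL + DI - DT = 210 - 2*55 + (5.08) - 76 + 29 - 12 = 46.08

46.08 dB


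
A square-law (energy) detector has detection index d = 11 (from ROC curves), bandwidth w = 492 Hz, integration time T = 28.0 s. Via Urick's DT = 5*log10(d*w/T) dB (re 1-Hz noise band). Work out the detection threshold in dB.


DT = 5*log10(d*w/T) = 5*log10(11 * 492 / 28.0) = 5*log10(193.29) = 11.43

11.43 dB


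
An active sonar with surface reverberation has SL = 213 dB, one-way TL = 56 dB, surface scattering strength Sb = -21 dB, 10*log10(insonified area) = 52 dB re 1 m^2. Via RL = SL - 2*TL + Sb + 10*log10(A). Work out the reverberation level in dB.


RL = SL - 2*TL + Sb + 10*log10(A) = 213 - 2*56 + (-21) + 52 = 132

132 dB


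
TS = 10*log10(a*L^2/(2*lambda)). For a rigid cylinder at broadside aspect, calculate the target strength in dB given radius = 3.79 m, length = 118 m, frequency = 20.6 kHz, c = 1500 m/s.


55.59 dB


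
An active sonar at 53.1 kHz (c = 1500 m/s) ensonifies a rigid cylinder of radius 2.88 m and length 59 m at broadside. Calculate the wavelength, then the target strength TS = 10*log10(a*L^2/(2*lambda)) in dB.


Step 1: lambda = c/f = 1500/53100 = 0.02825 m
Step 2: TS = 10*log10(a*L^2/(2*lambda)) = 10*log10(2.88*59^2/(2*0.02825)) = 52.49

52.49 dB


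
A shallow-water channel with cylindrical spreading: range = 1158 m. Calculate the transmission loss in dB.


TL = 10*log10(1158) = 30.64

30.64 dB


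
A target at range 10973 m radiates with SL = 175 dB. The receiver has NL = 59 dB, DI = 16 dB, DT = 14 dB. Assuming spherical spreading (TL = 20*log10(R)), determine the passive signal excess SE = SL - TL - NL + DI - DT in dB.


Step 1: TL = 20*log10(10973) = 80.81 dB
Step 2: SE = 175 - 80.81 - 59 + 16 - 14 = 37.19

37.19 dB


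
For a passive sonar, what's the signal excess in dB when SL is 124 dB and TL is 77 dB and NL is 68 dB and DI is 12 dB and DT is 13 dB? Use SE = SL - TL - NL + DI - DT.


SE = SL - TL - NL + DI - DT = 124 - 77 - 68 + 12 - 13 = -22

-22 dB


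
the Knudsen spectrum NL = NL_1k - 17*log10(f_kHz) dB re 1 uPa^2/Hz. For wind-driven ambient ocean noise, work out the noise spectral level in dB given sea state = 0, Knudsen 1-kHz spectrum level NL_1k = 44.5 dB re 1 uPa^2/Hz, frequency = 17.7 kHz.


23.28 dB


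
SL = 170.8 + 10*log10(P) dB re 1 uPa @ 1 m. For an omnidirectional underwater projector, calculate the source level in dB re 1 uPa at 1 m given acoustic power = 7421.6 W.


209.5 dB


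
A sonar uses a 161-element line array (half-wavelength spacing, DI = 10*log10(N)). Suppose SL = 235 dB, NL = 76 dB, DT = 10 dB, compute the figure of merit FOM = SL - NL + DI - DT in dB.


171.07 dB


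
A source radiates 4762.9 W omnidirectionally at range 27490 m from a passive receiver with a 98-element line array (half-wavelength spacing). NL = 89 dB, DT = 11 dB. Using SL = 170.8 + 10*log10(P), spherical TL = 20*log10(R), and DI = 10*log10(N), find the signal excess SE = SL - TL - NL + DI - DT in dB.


38.71 dB


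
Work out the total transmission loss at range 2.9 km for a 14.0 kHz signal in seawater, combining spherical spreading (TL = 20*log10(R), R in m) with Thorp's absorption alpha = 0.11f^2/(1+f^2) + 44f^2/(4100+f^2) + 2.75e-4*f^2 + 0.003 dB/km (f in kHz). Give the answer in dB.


75.55 dB


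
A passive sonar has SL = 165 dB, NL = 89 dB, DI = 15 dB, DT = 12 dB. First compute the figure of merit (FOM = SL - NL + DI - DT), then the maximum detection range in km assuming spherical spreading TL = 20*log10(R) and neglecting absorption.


Step 1: FOM = SL - NL + DI - DT = 165 - 89 + 15 - 12 = 79 dB
Step 2: at max range FOM = TL = 20*log10(R), so R = 10^(79/20) = 8912.51 m = 8.91 km

8.91 km


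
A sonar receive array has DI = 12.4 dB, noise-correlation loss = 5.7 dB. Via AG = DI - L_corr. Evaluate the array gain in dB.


6.7 dB


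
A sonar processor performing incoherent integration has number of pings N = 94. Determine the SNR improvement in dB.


Gain = 5*log10(94) = 9.87

9.87 dB


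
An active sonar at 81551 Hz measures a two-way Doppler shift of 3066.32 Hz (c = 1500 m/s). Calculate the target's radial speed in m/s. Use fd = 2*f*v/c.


From fd = 2*f*v/c, v = c*fd/(2*f) = 1500 * 3066.32 / (2*81551) = 28.2

28.2 m/s


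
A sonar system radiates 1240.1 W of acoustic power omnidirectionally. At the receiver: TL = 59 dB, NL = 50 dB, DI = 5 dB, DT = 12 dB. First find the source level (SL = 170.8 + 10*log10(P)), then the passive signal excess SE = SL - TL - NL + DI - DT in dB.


Step 1: SL = 170.8 + 10*log10(1240.1) = 201.73 dB
Step 2: SE = SL - TL - NL + DI - DT = 201.73 - 59 - 50 + 5 - 12 = 85.73

85.73 dB


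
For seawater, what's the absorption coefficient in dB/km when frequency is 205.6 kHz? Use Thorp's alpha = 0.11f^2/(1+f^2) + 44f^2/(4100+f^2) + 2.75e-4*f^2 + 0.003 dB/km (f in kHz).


f^2 = 42271.36
alpha = 0.11*42271.36/(1+42271.36) + 44*42271.36/(4100+42271.36) + 2.75e-4*42271.36 + 0.003 = 51.847

51.847 dB/km


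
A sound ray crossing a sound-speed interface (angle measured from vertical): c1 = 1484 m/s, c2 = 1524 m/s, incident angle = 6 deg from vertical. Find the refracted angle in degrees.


sin(theta2) = (c2/c1)*sin(theta1) = (1524/1484)*sin(6 deg) = 0.10735
theta2 = arcsin(0.10735) = 6.16

6.16 deg


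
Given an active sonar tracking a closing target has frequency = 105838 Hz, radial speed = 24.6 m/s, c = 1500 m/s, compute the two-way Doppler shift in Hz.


fd = 2*f*v/c = 2 * 105838 * 24.6 / 1500 = 3471.49

3471.49 Hz


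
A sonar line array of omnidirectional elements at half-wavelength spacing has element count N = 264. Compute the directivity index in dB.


DI = 10*log10(264) = 24.22

24.22 dB


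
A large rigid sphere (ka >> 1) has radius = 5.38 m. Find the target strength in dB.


TS = 10*log10(5.38^2 / 4) = 10*log10(7.2361) = 8.6

8.6 dB


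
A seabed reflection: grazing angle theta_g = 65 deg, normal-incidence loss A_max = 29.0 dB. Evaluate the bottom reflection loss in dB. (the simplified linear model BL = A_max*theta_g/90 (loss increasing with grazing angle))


20.94 dB


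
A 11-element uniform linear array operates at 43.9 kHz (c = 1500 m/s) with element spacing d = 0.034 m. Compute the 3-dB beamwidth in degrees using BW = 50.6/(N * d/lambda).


Step 1: lambda = 1500/43900 = 0.03417 m
Step 2: d/lambda = 0.034/0.03417 = 0.995
Step 3: BW = 50.6/(N * d/lambda) = 50.6/(11 * 0.995) = 4.62

4.62 deg


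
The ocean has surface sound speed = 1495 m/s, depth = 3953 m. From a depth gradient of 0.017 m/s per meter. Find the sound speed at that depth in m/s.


1562.201 m/s


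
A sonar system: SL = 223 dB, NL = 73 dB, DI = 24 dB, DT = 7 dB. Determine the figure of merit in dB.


FOM = SL - NL + DI - DT = 223 - 73 + 24 - 7 = 167

167 dB


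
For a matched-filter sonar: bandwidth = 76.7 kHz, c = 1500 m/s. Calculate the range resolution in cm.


dR = c/(2*BW) = 1500 / (2 * 76.7e3) = 0.0098 m = 0.98 cm

0.98 cm


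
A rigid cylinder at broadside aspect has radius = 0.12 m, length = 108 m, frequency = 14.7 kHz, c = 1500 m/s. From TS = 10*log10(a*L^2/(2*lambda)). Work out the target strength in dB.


lambda = 1500/14700 = 0.10204 m
TS = 10*log10(0.12*108^2/(2*0.10204)) = 38.36

38.36 dB


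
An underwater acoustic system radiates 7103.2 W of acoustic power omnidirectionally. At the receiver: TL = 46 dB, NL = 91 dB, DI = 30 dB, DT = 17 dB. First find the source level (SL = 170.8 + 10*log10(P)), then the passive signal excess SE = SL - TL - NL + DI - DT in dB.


Step 1: SL = 170.8 + 10*log10(7103.2) = 209.31 dB
Step 2: SE = SL - TL - NL + DI - DT = 209.31 - 46 - 91 + 30 - 17 = 85.31

85.31 dB


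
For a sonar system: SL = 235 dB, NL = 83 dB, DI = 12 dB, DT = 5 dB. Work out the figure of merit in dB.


FOM = SL - NL + DI - DT = 235 - 83 + 12 - 5 = 159

159 dB


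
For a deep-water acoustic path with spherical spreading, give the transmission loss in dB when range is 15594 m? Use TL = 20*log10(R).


83.86 dB


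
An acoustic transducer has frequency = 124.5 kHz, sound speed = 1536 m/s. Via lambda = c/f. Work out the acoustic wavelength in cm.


1.23 cm


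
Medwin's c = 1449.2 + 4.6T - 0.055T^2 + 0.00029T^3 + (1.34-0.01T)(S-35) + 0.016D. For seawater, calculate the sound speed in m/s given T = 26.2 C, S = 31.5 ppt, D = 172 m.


c = 1449.2 + 4.6*26.2 - 0.055*26.2^2 + 0.00029*26.2^3 + (1.34 - 0.01*26.2)*(31.5 - 35) + 0.016*172 = 1536.16

1536.16 m/s


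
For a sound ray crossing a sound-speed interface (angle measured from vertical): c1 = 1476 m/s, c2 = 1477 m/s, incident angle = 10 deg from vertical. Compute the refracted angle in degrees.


10.01 deg


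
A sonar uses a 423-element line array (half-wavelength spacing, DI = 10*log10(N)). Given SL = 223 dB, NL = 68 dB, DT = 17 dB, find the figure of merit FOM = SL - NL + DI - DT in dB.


164.26 dB


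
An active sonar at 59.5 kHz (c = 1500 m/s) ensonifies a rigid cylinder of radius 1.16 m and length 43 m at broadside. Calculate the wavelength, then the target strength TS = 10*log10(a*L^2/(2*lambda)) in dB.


Step 1: lambda = c/f = 1500/59500 = 0.02521 m
Step 2: TS = 10*log10(a*L^2/(2*lambda)) = 10*log10(1.16*43^2/(2*0.02521)) = 46.29

46.29 dB


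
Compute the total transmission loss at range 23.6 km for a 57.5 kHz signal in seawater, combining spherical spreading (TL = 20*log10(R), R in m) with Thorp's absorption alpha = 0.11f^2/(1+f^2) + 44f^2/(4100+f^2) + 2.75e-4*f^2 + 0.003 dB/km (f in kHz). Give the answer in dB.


Step 1 (Thorp): alpha = 0.11*3306.25/(1+3306.25) + 44*3306.25/(4100+3306.25) + 2.75e-4*3306.25 + 0.003 = 20.6644 dB/km
Step 2: TL_spread = 20*log10(23600) = 87.46 dB
Step 3: TL_abs = alpha*R = 20.6644 * 23.6 = 487.68 dB
Step 4: TL_total = 87.46 + 487.68 = 575.14

575.14 dB


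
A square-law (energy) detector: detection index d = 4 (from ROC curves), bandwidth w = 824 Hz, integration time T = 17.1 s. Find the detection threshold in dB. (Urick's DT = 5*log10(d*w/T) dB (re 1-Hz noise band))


DT = 5*log10(d*w/T) = 5*log10(4 * 824 / 17.1) = 5*log10(192.75) = 11.42

11.42 dB


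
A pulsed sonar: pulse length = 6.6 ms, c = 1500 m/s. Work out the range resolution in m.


4.95 m


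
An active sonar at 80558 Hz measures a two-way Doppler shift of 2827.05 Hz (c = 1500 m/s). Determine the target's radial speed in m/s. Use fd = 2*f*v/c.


26.32 m/s


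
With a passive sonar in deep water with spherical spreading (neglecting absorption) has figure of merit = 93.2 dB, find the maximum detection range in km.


45.71 km
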